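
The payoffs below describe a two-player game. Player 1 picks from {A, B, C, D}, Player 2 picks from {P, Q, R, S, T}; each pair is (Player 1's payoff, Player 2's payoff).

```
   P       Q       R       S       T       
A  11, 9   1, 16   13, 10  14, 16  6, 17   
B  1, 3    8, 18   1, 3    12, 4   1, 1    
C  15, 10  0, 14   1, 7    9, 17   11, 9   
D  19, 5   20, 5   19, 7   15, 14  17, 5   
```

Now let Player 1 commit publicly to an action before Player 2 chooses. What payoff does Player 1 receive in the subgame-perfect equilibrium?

Player 2 best-responds to each possible Player 1 move:
- A: BR = T, leader payoff 6.
- B: BR = Q, leader payoff 8.
- C: BR = S, leader payoff 9.
- D: BR = S, leader payoff 15.
Maximizing over 6, 8, 9, 15, Player 1 chooses D. Subgame-perfect outcome: (D, S) with payoffs (15, 14).

15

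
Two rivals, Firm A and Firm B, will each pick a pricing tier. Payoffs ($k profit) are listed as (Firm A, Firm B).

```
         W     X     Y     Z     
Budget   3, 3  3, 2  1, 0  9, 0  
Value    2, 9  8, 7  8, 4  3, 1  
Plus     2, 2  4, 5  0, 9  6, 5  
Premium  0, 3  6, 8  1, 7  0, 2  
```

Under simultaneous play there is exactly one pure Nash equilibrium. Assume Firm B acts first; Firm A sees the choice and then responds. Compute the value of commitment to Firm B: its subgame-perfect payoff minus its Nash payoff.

Firm A best-responds to each possible Firm B move:
- W: Firm A compares 3, 2, 2, 0 and picks Budget; Firm B would get 3.
- X: Firm A compares 3, 8, 4, 6 and picks Value; Firm B would get 7.
- Y: Firm A compares 1, 8, 0, 1 and picks Value; Firm B would get 4.
- Z: Firm A compares 9, 3, 6, 0 and picks Budget; Firm B would get 0.
Maximizing over 3, 7, 4, 0, Firm B chooses X. Subgame-perfect outcome: (Value, X) with payoffs (8, 7).
Now find the simultaneous Nash equilibrium.
Firm A's best replies: W→Budget; X→Value; Y→Value; Z→Budget.
Firm B's best replies: Budget→W; Value→W; Plus→Y; Premium→X.
The unique mutual best reply is (Budget, W), giving (3, 3).
Firm B's commitment gain: 7 − 3 = 4.

4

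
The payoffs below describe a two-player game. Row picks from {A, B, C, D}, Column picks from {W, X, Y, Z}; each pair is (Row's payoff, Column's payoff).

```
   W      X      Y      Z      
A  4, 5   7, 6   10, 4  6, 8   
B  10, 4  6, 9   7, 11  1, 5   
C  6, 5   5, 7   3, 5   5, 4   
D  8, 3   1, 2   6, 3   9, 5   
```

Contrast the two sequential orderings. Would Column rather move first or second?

If Row leads: Column's best replies are A→Z, B→Y, C→X, D→Z; Row's induced payoffs 6, 7, 5, 9; outcome (D, Z), payoffs (9, 5).
If Column leads: Row's best replies are W→B, X→A, Y→A, Z→D; Column's induced payoffs 4, 6, 4, 5; outcome (A, X), payoffs (7, 6).
Column gets 6 moving first and 5 moving second, so Column prefers to move first.

first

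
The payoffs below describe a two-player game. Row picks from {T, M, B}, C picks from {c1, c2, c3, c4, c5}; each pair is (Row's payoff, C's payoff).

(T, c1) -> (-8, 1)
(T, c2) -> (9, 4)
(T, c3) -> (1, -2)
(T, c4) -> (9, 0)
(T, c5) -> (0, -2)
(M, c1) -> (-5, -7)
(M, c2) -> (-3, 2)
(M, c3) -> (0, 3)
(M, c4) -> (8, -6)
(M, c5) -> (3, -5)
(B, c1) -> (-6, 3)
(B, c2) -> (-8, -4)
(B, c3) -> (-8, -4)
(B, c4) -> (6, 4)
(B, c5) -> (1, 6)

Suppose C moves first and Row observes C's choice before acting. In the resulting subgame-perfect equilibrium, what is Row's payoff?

Row best-responds to each possible C move:
- c1: BR = M, leader payoff -7.
- c2: BR = T, leader payoff 4.
- c3: BR = T, leader payoff -2.
- c4: BR = T, leader payoff 0.
- c5: BR = M, leader payoff -5.
C's induced payoffs are -7, 4, -2, 0, -5, so C commits to c2. Subgame-perfect outcome: (T, c2) with payoffs (9, 4).

9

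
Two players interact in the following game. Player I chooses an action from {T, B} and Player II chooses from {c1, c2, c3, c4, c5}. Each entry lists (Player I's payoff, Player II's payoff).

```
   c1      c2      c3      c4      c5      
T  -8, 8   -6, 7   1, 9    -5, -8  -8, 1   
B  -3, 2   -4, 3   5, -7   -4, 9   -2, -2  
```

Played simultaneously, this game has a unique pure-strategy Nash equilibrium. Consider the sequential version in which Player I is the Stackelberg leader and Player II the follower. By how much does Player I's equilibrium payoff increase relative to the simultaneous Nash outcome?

5

Player II best-responds to each possible Player I move:
- T: BR = c3, leader payoff 1.
- B: BR = c4, leader payoff -4.
Among 1, -4, the best is 1 at T. Subgame-perfect outcome: (T, c3) with payoffs (1, 9).
Under simultaneous play:
Player I's best replies: c1→B; c2→B; c3→B; c4→B; c5→B.
Player II's best replies: T→c3; B→c4.
The unique mutual best reply is (B, c4), giving (-4, 9).
Player I's commitment gain: 1 − -4 = 5.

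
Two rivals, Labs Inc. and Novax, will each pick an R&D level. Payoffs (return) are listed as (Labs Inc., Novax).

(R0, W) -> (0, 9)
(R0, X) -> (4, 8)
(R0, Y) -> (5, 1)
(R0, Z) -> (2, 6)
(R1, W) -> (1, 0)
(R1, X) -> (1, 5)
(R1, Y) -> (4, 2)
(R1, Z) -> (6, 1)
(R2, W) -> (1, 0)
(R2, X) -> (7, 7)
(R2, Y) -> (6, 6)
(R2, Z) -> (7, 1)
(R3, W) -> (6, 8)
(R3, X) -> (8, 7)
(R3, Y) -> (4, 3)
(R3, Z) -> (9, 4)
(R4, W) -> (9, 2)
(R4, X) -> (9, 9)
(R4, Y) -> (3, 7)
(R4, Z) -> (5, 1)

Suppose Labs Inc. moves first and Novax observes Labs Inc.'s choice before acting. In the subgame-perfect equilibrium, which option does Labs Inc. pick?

Work backward from Novax's decision.
- R0 → Novax plays W (best of 9, 8, 1, 6); Labs Inc. gets 0.
- R1 → Novax plays X (best of 0, 5, 2, 1); Labs Inc. gets 1.
- R2 → Novax plays X (best of 0, 7, 6, 1); Labs Inc. gets 7.
- R3 → Novax plays W (best of 8, 7, 3, 4); Labs Inc. gets 6.
- R4 → Novax plays X (best of 2, 9, 7, 1); Labs Inc. gets 9.
Among 0, 1, 7, 6, 9, the best is 9 at R4. Subgame-perfect outcome: (R4, X) with payoffs (9, 9).

R4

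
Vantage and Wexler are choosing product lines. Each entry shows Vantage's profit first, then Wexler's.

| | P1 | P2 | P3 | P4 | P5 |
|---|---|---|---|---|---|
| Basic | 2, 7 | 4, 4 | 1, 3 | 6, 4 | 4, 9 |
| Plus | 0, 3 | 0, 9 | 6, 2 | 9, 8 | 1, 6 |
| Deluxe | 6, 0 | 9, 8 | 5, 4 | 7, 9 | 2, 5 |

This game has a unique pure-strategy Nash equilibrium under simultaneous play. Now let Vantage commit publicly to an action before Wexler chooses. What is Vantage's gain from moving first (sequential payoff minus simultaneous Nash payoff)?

Work backward from Wexler's decision.
- Basic → Wexler plays P5 (best of 7, 4, 3, 4, 9); Vantage gets 4.
- Plus → Wexler plays P2 (best of 3, 9, 2, 8, 6); Vantage gets 0.
- Deluxe → Wexler plays P4 (best of 0, 8, 4, 9, 5); Vantage gets 7.
Maximizing over 4, 0, 7, Vantage chooses Deluxe. Subgame-perfect outcome: (Deluxe, P4) with payoffs (7, 9).
For the simultaneous game, intersect best replies.
Vantage's best replies: P1→Deluxe; P2→Deluxe; P3→Plus; P4→Plus; P5→Basic.
Wexler's best replies: Basic→P5; Plus→P2; Deluxe→P4.
The unique mutual best reply is (Basic, P5), giving (4, 9).
Vantage's commitment gain: 7 − 4 = 3.

3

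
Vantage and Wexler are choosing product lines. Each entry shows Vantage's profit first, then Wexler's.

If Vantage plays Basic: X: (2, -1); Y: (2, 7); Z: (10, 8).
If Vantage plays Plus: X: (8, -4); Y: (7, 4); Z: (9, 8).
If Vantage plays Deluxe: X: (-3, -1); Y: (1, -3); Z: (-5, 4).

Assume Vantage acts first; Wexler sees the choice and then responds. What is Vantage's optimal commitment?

Basic

Backward induction with Vantage moving first.
- Basic: Wexler compares -1, 7, 8 and picks Z; Vantage would get 10.
- Plus: Wexler compares -4, 4, 8 and picks Z; Vantage would get 9.
- Deluxe: Wexler compares -1, -3, 4 and picks Z; Vantage would get -5.
Maximizing over 10, 9, -5, Vantage chooses Basic. Subgame-perfect outcome: (Basic, Z) with payoffs (10, 8).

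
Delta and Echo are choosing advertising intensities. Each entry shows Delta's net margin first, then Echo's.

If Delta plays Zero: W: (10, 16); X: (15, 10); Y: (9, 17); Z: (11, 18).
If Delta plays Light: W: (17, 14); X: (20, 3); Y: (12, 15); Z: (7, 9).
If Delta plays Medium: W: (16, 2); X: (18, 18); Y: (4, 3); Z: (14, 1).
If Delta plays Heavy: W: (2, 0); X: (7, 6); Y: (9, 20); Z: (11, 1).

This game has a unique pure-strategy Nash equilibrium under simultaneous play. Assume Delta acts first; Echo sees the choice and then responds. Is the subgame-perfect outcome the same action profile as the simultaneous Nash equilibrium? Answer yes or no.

no

Solve by backward induction (Delta leads).
- Zero: BR = Z, leader payoff 11.
- Light: BR = Y, leader payoff 12.
- Medium: BR = X, leader payoff 18.
- Heavy: BR = Y, leader payoff 9.
Delta's induced payoffs are 11, 12, 18, 9, so Delta commits to Medium. Subgame-perfect outcome: (Medium, X) with payoffs (18, 18).
Under simultaneous play:
Delta's best replies: W→Light; X→Light; Y→Light; Z→Medium.
Echo's best replies: Zero→Z; Light→Y; Medium→X; Heavy→Y.
The unique mutual best reply is (Light, Y), giving (12, 15).
Sequential outcome (Medium, X) differs from the Nash profile (Light, Y).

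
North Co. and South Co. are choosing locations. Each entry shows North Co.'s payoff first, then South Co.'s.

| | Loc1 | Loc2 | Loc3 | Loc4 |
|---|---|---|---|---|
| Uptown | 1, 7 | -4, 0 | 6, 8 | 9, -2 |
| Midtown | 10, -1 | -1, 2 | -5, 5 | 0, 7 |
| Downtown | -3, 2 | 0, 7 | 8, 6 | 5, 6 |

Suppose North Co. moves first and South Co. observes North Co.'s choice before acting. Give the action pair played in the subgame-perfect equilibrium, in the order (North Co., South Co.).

(Uptown, Loc3)

Work backward from South Co.'s decision.
- Uptown: BR = Loc3, leader payoff 6.
- Midtown: BR = Loc4, leader payoff 0.
- Downtown: BR = Loc2, leader payoff 0.
Among 6, 0, 0, the best is 6 at Uptown. Subgame-perfect outcome: (Uptown, Loc3) with payoffs (6, 8).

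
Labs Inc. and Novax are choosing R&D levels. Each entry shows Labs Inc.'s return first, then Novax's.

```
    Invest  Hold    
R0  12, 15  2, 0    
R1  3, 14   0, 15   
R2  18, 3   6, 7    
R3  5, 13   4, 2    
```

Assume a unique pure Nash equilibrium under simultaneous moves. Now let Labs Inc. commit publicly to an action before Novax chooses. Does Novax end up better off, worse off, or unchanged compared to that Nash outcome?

Novax best-responds to each possible Labs Inc. move:
- R0: Novax compares 15, 0 and picks Invest; Labs Inc. would get 12.
- R1: Novax compares 14, 15 and picks Hold; Labs Inc. would get 0.
- R2: Novax compares 3, 7 and picks Hold; Labs Inc. would get 6.
- R3: Novax compares 13, 2 and picks Invest; Labs Inc. would get 5.
Maximizing over 12, 0, 6, 5, Labs Inc. chooses R0. Subgame-perfect outcome: (R0, Invest) with payoffs (12, 15).
Under simultaneous play:
Labs Inc.'s best replies: Invest→R2; Hold→R2.
Novax's best replies: R0→Invest; R1→Hold; R2→Hold; R3→Invest.
Only (R2, Hold) has each player best-responding; Nash payoffs (6, 7).
Novax earns 15 sequentially versus 7 at the Nash outcome: better off.

better off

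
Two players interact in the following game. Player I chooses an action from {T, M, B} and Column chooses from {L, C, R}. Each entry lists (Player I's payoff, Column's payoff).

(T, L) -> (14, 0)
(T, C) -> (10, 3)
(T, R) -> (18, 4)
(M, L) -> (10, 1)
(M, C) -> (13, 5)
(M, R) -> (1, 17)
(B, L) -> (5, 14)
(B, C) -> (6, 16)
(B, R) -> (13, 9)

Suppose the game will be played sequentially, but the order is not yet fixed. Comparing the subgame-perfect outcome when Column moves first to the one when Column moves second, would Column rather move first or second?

If Player I leads: Column's best replies are T→R, M→R, B→C; Player I's induced payoffs 18, 1, 6; outcome (T, R), payoffs (18, 4).
If Column leads: Player I's best replies are L→T, C→M, R→T; Column's induced payoffs 0, 5, 4; outcome (M, C), payoffs (13, 5).
Column gets 5 moving first and 4 moving second, so Column prefers to move first.

first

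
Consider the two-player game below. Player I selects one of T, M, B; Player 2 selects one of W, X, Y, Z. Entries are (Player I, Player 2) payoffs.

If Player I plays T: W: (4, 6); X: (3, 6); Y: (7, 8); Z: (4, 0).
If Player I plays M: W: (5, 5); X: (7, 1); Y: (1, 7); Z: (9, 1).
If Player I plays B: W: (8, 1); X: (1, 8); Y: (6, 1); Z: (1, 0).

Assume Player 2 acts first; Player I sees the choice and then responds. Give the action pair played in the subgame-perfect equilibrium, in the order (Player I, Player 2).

(T, Y)

Backward induction with Player 2 moving first.
- W: BR = B, leader payoff 1.
- X: BR = M, leader payoff 1.
- Y: BR = T, leader payoff 8.
- Z: BR = M, leader payoff 1.
Maximizing over 1, 1, 8, 1, Player 2 chooses Y. Subgame-perfect outcome: (T, Y) with payoffs (7, 8).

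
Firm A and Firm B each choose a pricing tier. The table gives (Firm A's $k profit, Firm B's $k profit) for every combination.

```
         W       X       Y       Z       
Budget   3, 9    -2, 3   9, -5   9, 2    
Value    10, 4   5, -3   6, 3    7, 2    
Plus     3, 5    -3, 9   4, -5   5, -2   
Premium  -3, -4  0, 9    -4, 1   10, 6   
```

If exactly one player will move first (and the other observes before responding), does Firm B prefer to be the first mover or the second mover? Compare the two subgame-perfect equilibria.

If Firm A leads: Firm B's best replies are Budget→W, Value→W, Plus→X, Premium→X; Firm A's induced payoffs 3, 10, -3, 0; outcome (Value, W), payoffs (10, 4).
If Firm B leads: Firm A's best replies are W→Value, X→Value, Y→Budget, Z→Premium; Firm B's induced payoffs 4, -3, -5, 6; outcome (Premium, Z), payoffs (10, 6).
Firm B gets 6 moving first and 4 moving second, so Firm B prefers to move first.

first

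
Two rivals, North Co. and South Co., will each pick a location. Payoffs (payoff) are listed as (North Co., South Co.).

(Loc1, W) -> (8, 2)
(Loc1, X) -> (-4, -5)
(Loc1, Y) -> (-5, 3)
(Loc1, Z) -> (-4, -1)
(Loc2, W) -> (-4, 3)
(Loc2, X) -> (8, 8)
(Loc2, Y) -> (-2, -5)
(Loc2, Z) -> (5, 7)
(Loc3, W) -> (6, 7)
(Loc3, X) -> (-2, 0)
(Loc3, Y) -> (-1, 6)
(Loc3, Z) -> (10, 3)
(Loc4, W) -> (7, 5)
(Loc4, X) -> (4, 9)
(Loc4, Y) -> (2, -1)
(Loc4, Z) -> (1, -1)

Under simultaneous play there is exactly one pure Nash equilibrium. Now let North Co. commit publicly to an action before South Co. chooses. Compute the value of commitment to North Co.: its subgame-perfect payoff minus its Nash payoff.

0

Backward induction with North Co. moving first.
- Loc1: BR = Y, leader payoff -5.
- Loc2: BR = X, leader payoff 8.
- Loc3: BR = W, leader payoff 6.
- Loc4: BR = X, leader payoff 4.
Among -5, 8, 6, 4, the best is 8 at Loc2. Subgame-perfect outcome: (Loc2, X) with payoffs (8, 8).
Under simultaneous play:
North Co.'s best replies: W→Loc1; X→Loc2; Y→Loc4; Z→Loc3.
South Co.'s best replies: Loc1→Y; Loc2→X; Loc3→W; Loc4→X.
The unique mutual best reply is (Loc2, X), giving (8, 8).
North Co.'s commitment gain: 8 − 8 = 0.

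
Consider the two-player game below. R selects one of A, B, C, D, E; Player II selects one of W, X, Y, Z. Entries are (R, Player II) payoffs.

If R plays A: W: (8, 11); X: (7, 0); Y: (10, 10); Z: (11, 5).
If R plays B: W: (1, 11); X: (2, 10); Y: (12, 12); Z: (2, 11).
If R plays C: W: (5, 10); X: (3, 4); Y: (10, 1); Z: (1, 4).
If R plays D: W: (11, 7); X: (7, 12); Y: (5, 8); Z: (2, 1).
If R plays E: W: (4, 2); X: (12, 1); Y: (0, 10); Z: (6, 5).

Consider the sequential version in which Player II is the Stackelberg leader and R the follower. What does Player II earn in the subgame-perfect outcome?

12

Backward induction with Player II moving first.
- W → R plays D (best of 8, 1, 5, 11, 4); Player II gets 7.
- X → R plays E (best of 7, 2, 3, 7, 12); Player II gets 1.
- Y → R plays B (best of 10, 12, 10, 5, 0); Player II gets 12.
- Z → R plays A (best of 11, 2, 1, 2, 6); Player II gets 5.
Maximizing over 7, 1, 12, 5, Player II chooses Y. Subgame-perfect outcome: (B, Y) with payoffs (12, 12).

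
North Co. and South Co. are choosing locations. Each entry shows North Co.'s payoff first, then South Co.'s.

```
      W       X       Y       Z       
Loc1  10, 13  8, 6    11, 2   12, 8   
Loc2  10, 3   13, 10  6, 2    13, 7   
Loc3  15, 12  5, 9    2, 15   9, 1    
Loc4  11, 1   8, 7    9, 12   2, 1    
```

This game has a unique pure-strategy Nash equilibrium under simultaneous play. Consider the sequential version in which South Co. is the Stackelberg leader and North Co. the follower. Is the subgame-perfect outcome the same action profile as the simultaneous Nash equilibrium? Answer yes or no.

Work backward from North Co.'s decision.
- W: BR = Loc3, leader payoff 12.
- X: BR = Loc2, leader payoff 10.
- Y: BR = Loc1, leader payoff 2.
- Z: BR = Loc2, leader payoff 7.
South Co.'s induced payoffs are 12, 10, 2, 7, so South Co. commits to W. Subgame-perfect outcome: (Loc3, W) with payoffs (15, 12).
Now find the simultaneous Nash equilibrium.
North Co.'s best replies: W→Loc3; X→Loc2; Y→Loc1; Z→Loc2.
South Co.'s best replies: Loc1→W; Loc2→X; Loc3→Y; Loc4→Y.
Only (Loc2, X) has each player best-responding; Nash payoffs (13, 10).
Sequential outcome (Loc3, W) differs from the Nash profile (Loc2, X).

no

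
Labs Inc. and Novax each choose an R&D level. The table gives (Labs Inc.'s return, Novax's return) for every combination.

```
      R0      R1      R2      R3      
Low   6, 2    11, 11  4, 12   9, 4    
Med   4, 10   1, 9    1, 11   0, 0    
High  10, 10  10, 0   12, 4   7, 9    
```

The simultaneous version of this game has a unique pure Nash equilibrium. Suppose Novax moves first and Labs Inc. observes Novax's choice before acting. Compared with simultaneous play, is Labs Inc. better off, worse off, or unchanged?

Work backward from Labs Inc.'s decision.
- R0: BR = High, leader payoff 10.
- R1: BR = Low, leader payoff 11.
- R2: BR = High, leader payoff 4.
- R3: BR = Low, leader payoff 4.
Novax's induced payoffs are 10, 11, 4, 4, so Novax commits to R1. Subgame-perfect outcome: (Low, R1) with payoffs (11, 11).
Now find the simultaneous Nash equilibrium.
Labs Inc.'s best replies: R0→High; R1→Low; R2→High; R3→Low.
Novax's best replies: Low→R2; Med→R2; High→R0.
The unique mutual best reply is (High, R0), giving (10, 10).
Labs Inc. earns 11 sequentially versus 10 at the Nash outcome: better off.

better off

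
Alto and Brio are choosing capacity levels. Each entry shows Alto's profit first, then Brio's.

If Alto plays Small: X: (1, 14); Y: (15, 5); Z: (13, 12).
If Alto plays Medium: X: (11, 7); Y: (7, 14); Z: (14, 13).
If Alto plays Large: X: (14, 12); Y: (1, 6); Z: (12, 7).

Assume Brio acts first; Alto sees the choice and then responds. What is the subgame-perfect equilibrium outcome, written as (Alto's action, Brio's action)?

(Medium, Z)

Work backward from Alto's decision.
- X: BR = Large, leader payoff 12.
- Y: BR = Small, leader payoff 5.
- Z: BR = Medium, leader payoff 13.
Brio's induced payoffs are 12, 5, 13, so Brio commits to Z. Subgame-perfect outcome: (Medium, Z) with payoffs (14, 13).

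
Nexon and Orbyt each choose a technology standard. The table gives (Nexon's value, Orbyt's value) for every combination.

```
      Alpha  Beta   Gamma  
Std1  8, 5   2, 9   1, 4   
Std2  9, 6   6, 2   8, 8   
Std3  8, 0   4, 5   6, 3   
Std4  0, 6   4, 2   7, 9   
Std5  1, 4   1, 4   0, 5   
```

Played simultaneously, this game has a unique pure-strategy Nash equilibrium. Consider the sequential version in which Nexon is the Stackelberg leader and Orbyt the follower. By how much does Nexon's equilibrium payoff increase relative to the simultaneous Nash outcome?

Backward induction with Nexon moving first.
- Std1: BR = Beta, leader payoff 2.
- Std2: BR = Gamma, leader payoff 8.
- Std3: BR = Beta, leader payoff 4.
- Std4: BR = Gamma, leader payoff 7.
- Std5: BR = Gamma, leader payoff 0.
Maximizing over 2, 8, 4, 7, 0, Nexon chooses Std2. Subgame-perfect outcome: (Std2, Gamma) with payoffs (8, 8).
Now find the simultaneous Nash equilibrium.
Nexon's best replies: Alpha→Std2; Beta→Std2; Gamma→Std2.
Orbyt's best replies: Std1→Beta; Std2→Gamma; Std3→Beta; Std4→Gamma; Std5→Gamma.
Only (Std2, Gamma) has each player best-responding; Nash payoffs (8, 8).
Nexon's commitment gain: 8 − 8 = 0.

0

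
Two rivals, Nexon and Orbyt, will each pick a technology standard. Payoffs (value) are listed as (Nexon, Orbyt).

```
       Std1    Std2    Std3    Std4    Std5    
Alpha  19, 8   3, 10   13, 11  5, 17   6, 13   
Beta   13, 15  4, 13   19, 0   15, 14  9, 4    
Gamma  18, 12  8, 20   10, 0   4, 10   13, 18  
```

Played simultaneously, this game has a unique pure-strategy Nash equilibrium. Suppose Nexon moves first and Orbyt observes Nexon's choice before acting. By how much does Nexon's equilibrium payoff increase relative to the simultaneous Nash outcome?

Backward induction with Nexon moving first.
- Alpha: Orbyt compares 8, 10, 11, 17, 13 and picks Std4; Nexon would get 5.
- Beta: Orbyt compares 15, 13, 0, 14, 4 and picks Std1; Nexon would get 13.
- Gamma: Orbyt compares 12, 20, 0, 10, 18 and picks Std2; Nexon would get 8.
Maximizing over 5, 13, 8, Nexon chooses Beta. Subgame-perfect outcome: (Beta, Std1) with payoffs (13, 15).
Under simultaneous play:
Nexon's best replies: Std1→Alpha; Std2→Gamma; Std3→Beta; Std4→Beta; Std5→Gamma.
Orbyt's best replies: Alpha→Std4; Beta→Std1; Gamma→Std2.
The unique mutual best reply is (Gamma, Std2), giving (8, 20).
Nexon's commitment gain: 13 − 8 = 5.

5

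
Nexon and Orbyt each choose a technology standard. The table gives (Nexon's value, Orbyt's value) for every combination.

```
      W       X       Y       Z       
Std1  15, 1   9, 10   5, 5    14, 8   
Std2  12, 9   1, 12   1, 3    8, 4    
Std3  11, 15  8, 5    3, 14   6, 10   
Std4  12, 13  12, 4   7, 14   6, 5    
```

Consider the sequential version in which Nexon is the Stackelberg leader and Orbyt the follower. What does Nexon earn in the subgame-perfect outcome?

11

Orbyt best-responds to each possible Nexon move:
- Std1 → Orbyt plays X (best of 1, 10, 5, 8); Nexon gets 9.
- Std2 → Orbyt plays X (best of 9, 12, 3, 4); Nexon gets 1.
- Std3 → Orbyt plays W (best of 15, 5, 14, 10); Nexon gets 11.
- Std4 → Orbyt plays Y (best of 13, 4, 14, 5); Nexon gets 7.
Nexon's induced payoffs are 9, 1, 11, 7, so Nexon commits to Std3. Subgame-perfect outcome: (Std3, W) with payoffs (11, 15).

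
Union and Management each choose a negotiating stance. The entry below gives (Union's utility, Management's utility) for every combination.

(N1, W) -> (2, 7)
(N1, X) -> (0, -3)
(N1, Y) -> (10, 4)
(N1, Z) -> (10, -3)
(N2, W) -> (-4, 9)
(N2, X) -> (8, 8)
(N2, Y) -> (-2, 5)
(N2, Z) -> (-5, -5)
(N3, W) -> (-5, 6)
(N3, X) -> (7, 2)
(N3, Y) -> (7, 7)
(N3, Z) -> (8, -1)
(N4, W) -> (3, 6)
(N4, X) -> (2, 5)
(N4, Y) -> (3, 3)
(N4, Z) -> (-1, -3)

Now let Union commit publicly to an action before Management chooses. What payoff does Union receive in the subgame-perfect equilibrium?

Solve by backward induction (Union leads).
- N1: BR = W, leader payoff 2.
- N2: BR = W, leader payoff -4.
- N3: BR = Y, leader payoff 7.
- N4: BR = W, leader payoff 3.
Maximizing over 2, -4, 7, 3, Union chooses N3. Subgame-perfect outcome: (N3, Y) with payoffs (7, 7).

7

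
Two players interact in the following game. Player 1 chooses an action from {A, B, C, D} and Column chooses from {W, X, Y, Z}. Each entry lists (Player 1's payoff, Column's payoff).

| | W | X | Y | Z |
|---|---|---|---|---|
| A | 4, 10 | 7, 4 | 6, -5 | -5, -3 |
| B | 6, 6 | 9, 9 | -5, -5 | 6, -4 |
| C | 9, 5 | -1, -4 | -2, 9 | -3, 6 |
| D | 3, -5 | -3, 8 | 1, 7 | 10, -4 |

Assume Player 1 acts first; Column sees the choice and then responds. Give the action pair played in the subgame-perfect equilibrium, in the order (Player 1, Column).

Work backward from Column's decision.
- A → Column plays W (best of 10, 4, -5, -3); Player 1 gets 4.
- B → Column plays X (best of 6, 9, -5, -4); Player 1 gets 9.
- C → Column plays Y (best of 5, -4, 9, 6); Player 1 gets -2.
- D → Column plays X (best of -5, 8, 7, -4); Player 1 gets -3.
Player 1's induced payoffs are 4, 9, -2, -3, so Player 1 commits to B. Subgame-perfect outcome: (B, X) with payoffs (9, 9).

(B, X)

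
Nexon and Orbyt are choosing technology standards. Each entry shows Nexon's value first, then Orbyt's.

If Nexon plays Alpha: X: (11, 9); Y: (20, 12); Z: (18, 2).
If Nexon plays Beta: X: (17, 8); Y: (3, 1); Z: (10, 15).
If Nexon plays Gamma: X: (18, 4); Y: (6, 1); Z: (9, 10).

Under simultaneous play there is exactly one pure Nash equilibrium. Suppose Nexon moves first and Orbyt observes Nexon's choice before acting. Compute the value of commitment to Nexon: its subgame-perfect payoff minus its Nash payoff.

0

Work backward from Orbyt's decision.
- Alpha: BR = Y, leader payoff 20.
- Beta: BR = Z, leader payoff 10.
- Gamma: BR = Z, leader payoff 9.
Among 20, 10, 9, the best is 20 at Alpha. Subgame-perfect outcome: (Alpha, Y) with payoffs (20, 12).
Now find the simultaneous Nash equilibrium.
Nexon's best replies: X→Gamma; Y→Alpha; Z→Alpha.
Orbyt's best replies: Alpha→Y; Beta→Z; Gamma→Z.
Only (Alpha, Y) has each player best-responding; Nash payoffs (20, 12).
Nexon's commitment gain: 20 − 20 = 0.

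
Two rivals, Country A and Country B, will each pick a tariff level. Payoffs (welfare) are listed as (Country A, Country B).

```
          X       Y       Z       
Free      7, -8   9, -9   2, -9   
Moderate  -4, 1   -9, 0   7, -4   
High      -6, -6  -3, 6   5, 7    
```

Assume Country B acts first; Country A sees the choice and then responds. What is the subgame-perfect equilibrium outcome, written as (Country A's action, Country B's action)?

(Moderate, Z)

Work backward from Country A's decision.
- X: BR = Free, leader payoff -8.
- Y: BR = Free, leader payoff -9.
- Z: BR = Moderate, leader payoff -4.
Country B's induced payoffs are -8, -9, -4, so Country B commits to Z. Subgame-perfect outcome: (Moderate, Z) with payoffs (7, -4).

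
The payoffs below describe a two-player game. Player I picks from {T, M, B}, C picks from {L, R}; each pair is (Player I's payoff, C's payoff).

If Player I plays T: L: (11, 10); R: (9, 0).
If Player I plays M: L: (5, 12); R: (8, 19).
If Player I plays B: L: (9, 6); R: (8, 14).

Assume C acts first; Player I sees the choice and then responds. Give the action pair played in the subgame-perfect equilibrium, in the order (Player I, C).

Backward induction with C moving first.
- L: Player I compares 11, 5, 9 and picks T; C would get 10.
- R: Player I compares 9, 8, 8 and picks T; C would get 0.
Among 10, 0, the best is 10 at L. Subgame-perfect outcome: (T, L) with payoffs (11, 10).

(T, L)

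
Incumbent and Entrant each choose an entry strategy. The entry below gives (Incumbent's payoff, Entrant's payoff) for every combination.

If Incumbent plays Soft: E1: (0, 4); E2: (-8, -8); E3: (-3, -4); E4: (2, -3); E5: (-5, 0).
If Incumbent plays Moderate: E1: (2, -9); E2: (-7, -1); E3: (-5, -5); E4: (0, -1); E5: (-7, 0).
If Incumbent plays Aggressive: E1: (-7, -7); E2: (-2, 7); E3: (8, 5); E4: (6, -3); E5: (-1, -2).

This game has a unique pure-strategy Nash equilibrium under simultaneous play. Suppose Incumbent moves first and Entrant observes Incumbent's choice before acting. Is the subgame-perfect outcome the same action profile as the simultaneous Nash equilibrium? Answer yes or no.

Backward induction with Incumbent moving first.
- Soft: BR = E1, leader payoff 0.
- Moderate: BR = E5, leader payoff -7.
- Aggressive: BR = E2, leader payoff -2.
Incumbent's induced payoffs are 0, -7, -2, so Incumbent commits to Soft. Subgame-perfect outcome: (Soft, E1) with payoffs (0, 4).
For the simultaneous game, intersect best replies.
Incumbent's best replies: E1→Moderate; E2→Aggressive; E3→Aggressive; E4→Aggressive; E5→Aggressive.
Entrant's best replies: Soft→E1; Moderate→E5; Aggressive→E2.
Only (Aggressive, E2) has each player best-responding; Nash payoffs (-2, 7).
Sequential outcome (Soft, E1) differs from the Nash profile (Aggressive, E2).

no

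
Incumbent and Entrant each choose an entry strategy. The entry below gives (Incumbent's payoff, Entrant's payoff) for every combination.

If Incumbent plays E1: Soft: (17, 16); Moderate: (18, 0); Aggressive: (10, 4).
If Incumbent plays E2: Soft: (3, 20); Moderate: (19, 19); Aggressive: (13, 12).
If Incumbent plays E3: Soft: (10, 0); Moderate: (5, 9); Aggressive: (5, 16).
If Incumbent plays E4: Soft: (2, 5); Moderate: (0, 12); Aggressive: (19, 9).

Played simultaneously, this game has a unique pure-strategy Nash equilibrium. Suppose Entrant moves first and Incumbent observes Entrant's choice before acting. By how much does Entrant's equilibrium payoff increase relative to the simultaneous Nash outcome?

Work backward from Incumbent's decision.
- Soft: BR = E1, leader payoff 16.
- Moderate: BR = E2, leader payoff 19.
- Aggressive: BR = E4, leader payoff 9.
Maximizing over 16, 19, 9, Entrant chooses Moderate. Subgame-perfect outcome: (E2, Moderate) with payoffs (19, 19).
Now find the simultaneous Nash equilibrium.
Incumbent's best replies: Soft→E1; Moderate→E2; Aggressive→E4.
Entrant's best replies: E1→Soft; E2→Soft; E3→Aggressive; E4→Moderate.
The unique mutual best reply is (E1, Soft), giving (17, 16).
Entrant's commitment gain: 19 − 16 = 3.

3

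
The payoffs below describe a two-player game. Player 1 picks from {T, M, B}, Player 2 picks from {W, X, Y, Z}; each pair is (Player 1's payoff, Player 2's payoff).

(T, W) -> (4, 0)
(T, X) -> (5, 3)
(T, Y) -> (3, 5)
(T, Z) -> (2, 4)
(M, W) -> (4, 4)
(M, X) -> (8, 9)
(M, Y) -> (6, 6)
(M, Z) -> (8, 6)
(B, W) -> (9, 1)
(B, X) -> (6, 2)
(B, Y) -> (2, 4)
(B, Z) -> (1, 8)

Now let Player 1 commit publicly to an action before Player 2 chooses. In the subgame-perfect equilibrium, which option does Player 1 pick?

Work backward from Player 2's decision.
- T: BR = Y, leader payoff 3.
- M: BR = X, leader payoff 8.
- B: BR = Z, leader payoff 1.
Player 1's induced payoffs are 3, 8, 1, so Player 1 commits to M. Subgame-perfect outcome: (M, X) with payoffs (8, 9).

M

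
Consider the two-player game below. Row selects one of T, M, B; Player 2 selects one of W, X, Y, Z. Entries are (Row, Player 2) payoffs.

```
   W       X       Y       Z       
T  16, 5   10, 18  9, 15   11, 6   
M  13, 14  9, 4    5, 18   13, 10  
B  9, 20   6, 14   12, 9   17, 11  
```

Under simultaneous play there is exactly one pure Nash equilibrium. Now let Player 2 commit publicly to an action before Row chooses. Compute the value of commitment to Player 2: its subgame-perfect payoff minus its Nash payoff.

Work backward from Row's decision.
- W: Row compares 16, 13, 9 and picks T; Player 2 would get 5.
- X: Row compares 10, 9, 6 and picks T; Player 2 would get 18.
- Y: Row compares 9, 5, 12 and picks B; Player 2 would get 9.
- Z: Row compares 11, 13, 17 and picks B; Player 2 would get 11.
Among 5, 18, 9, 11, the best is 18 at X. Subgame-perfect outcome: (T, X) with payoffs (10, 18).
Under simultaneous play:
Row's best replies: W→T; X→T; Y→B; Z→B.
Player 2's best replies: T→X; M→Y; B→W.
The unique mutual best reply is (T, X), giving (10, 18).
Player 2's commitment gain: 18 − 18 = 0.

0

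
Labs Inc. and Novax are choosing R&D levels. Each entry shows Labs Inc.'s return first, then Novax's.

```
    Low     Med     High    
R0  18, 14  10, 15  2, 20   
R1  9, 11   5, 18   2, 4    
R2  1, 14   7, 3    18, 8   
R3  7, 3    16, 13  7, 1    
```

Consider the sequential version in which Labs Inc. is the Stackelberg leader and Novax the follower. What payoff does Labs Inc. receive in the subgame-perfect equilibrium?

16

Novax best-responds to each possible Labs Inc. move:
- R0: Novax compares 14, 15, 20 and picks High; Labs Inc. would get 2.
- R1: Novax compares 11, 18, 4 and picks Med; Labs Inc. would get 5.
- R2: Novax compares 14, 3, 8 and picks Low; Labs Inc. would get 1.
- R3: Novax compares 3, 13, 1 and picks Med; Labs Inc. would get 16.
Labs Inc.'s induced payoffs are 2, 5, 1, 16, so Labs Inc. commits to R3. Subgame-perfect outcome: (R3, Med) with payoffs (16, 13).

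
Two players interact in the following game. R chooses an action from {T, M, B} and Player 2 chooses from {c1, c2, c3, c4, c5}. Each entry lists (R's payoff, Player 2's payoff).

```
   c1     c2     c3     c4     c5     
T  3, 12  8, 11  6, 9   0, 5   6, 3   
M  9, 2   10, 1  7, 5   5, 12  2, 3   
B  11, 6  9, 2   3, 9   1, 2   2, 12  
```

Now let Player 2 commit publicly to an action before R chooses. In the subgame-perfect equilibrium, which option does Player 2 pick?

R best-responds to each possible Player 2 move:
- c1: BR = B, leader payoff 6.
- c2: BR = M, leader payoff 1.
- c3: BR = M, leader payoff 5.
- c4: BR = M, leader payoff 12.
- c5: BR = T, leader payoff 3.
Player 2's induced payoffs are 6, 1, 5, 12, 3, so Player 2 commits to c4. Subgame-perfect outcome: (M, c4) with payoffs (5, 12).

c4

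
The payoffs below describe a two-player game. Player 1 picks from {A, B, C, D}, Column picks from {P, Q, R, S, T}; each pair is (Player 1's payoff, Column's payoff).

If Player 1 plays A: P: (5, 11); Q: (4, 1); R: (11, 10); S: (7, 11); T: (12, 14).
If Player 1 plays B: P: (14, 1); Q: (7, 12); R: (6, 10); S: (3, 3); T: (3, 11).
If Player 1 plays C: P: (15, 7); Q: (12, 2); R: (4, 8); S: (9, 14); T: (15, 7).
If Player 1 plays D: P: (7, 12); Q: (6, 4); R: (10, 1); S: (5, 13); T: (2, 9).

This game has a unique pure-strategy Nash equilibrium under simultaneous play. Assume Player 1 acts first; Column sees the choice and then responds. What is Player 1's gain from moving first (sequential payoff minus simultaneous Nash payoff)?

3

Work backward from Column's decision.
- A: Column compares 11, 1, 10, 11, 14 and picks T; Player 1 would get 12.
- B: Column compares 1, 12, 10, 3, 11 and picks Q; Player 1 would get 7.
- C: Column compares 7, 2, 8, 14, 7 and picks S; Player 1 would get 9.
- D: Column compares 12, 4, 1, 13, 9 and picks S; Player 1 would get 5.
Player 1's induced payoffs are 12, 7, 9, 5, so Player 1 commits to A. Subgame-perfect outcome: (A, T) with payoffs (12, 14).
For the simultaneous game, intersect best replies.
Player 1's best replies: P→C; Q→C; R→A; S→C; T→C.
Column's best replies: A→T; B→Q; C→S; D→S.
The unique mutual best reply is (C, S), giving (9, 14).
Player 1's commitment gain: 12 − 9 = 3.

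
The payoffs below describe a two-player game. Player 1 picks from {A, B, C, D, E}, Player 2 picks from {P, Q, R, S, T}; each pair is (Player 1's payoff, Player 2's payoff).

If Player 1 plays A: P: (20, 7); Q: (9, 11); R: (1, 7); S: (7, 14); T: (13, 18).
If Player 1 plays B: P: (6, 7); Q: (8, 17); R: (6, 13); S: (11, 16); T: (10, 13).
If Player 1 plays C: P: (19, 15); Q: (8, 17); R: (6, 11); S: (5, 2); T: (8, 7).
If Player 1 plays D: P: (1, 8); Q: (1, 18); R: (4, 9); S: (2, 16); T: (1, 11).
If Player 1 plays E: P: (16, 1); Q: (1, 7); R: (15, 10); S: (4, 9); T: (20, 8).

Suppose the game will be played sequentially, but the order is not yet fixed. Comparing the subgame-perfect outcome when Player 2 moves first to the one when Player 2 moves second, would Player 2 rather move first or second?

first

If Player 1 leads: Player 2's best replies are A→T, B→Q, C→Q, D→Q, E→R; Player 1's induced payoffs 13, 8, 8, 1, 15; outcome (E, R), payoffs (15, 10).
If Player 2 leads: Player 1's best replies are P→A, Q→A, R→E, S→B, T→E; Player 2's induced payoffs 7, 11, 10, 16, 8; outcome (B, S), payoffs (11, 16).
Player 2 gets 16 moving first and 10 moving second, so Player 2 prefers to move first.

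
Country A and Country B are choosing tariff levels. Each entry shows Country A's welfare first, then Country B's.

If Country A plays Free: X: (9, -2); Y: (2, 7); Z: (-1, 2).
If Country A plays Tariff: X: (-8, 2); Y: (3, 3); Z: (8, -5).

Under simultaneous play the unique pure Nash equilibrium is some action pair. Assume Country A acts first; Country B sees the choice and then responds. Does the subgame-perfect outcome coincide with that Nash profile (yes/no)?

yes

Work backward from Country B's decision.
- Free: BR = Y, leader payoff 2.
- Tariff: BR = Y, leader payoff 3.
Country A's induced payoffs are 2, 3, so Country A commits to Tariff. Subgame-perfect outcome: (Tariff, Y) with payoffs (3, 3).
For the simultaneous game, intersect best replies.
Country A's best replies: X→Free; Y→Tariff; Z→Tariff.
Country B's best replies: Free→Y; Tariff→Y.
Only (Tariff, Y) has each player best-responding; Nash payoffs (3, 3).
Sequential outcome (Tariff, Y) coincides with the Nash profile (Tariff, Y).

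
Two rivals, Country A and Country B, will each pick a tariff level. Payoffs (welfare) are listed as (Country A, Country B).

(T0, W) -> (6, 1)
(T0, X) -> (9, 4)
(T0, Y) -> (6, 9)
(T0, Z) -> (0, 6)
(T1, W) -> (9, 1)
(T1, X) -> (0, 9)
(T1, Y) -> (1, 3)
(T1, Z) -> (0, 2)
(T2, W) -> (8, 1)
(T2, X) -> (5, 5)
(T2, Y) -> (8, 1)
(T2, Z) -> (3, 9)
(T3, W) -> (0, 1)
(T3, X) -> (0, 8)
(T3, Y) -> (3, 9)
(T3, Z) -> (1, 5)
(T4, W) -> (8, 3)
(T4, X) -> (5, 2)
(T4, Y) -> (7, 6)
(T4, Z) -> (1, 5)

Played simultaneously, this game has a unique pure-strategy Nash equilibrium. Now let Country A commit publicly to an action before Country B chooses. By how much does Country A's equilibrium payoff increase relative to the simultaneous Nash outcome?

Country B best-responds to each possible Country A move:
- T0: Country B compares 1, 4, 9, 6 and picks Y; Country A would get 6.
- T1: Country B compares 1, 9, 3, 2 and picks X; Country A would get 0.
- T2: Country B compares 1, 5, 1, 9 and picks Z; Country A would get 3.
- T3: Country B compares 1, 8, 9, 5 and picks Y; Country A would get 3.
- T4: Country B compares 3, 2, 6, 5 and picks Y; Country A would get 7.
Country A's induced payoffs are 6, 0, 3, 3, 7, so Country A commits to T4. Subgame-perfect outcome: (T4, Y) with payoffs (7, 6).
Now find the simultaneous Nash equilibrium.
Country A's best replies: W→T1; X→T0; Y→T2; Z→T2.
Country B's best replies: T0→Y; T1→X; T2→Z; T3→Y; T4→Y.
Only (T2, Z) has each player best-responding; Nash payoffs (3, 9).
Country A's commitment gain: 7 − 3 = 4.

4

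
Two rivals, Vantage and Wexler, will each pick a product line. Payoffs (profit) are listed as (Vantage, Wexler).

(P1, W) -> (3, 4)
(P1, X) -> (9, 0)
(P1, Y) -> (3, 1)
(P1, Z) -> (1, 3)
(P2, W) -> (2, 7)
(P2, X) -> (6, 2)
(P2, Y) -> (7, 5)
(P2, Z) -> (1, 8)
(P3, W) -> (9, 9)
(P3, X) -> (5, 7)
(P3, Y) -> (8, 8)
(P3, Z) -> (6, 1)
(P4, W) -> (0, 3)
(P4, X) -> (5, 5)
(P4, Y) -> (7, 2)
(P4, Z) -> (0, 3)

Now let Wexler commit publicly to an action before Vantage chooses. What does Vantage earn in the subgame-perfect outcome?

Solve by backward induction (Wexler leads).
- W: Vantage compares 3, 2, 9, 0 and picks P3; Wexler would get 9.
- X: Vantage compares 9, 6, 5, 5 and picks P1; Wexler would get 0.
- Y: Vantage compares 3, 7, 8, 7 and picks P3; Wexler would get 8.
- Z: Vantage compares 1, 1, 6, 0 and picks P3; Wexler would get 1.
Wexler's induced payoffs are 9, 0, 8, 1, so Wexler commits to W. Subgame-perfect outcome: (P3, W) with payoffs (9, 9).

9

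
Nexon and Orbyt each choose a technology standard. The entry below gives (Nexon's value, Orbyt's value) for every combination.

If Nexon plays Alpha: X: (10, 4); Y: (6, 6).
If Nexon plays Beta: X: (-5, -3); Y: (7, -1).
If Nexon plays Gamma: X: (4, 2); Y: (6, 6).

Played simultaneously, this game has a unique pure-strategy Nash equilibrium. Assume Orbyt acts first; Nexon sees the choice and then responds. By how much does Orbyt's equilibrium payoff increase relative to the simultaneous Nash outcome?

5

Nexon best-responds to each possible Orbyt move:
- X: Nexon compares 10, -5, 4 and picks Alpha; Orbyt would get 4.
- Y: Nexon compares 6, 7, 6 and picks Beta; Orbyt would get -1.
Maximizing over 4, -1, Orbyt chooses X. Subgame-perfect outcome: (Alpha, X) with payoffs (10, 4).
Now find the simultaneous Nash equilibrium.
Nexon's best replies: X→Alpha; Y→Beta.
Orbyt's best replies: Alpha→Y; Beta→Y; Gamma→Y.
The unique mutual best reply is (Beta, Y), giving (7, -1).
Orbyt's commitment gain: 4 − -1 = 5.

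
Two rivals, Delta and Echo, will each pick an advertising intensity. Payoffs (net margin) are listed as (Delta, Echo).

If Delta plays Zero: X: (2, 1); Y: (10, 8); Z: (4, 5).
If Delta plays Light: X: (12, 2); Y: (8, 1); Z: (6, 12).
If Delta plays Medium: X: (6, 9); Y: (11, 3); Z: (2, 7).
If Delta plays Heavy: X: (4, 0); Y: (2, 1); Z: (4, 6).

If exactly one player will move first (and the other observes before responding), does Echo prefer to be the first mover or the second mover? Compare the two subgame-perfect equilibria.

If Delta leads: Echo's best replies are Zero→Y, Light→Z, Medium→X, Heavy→Z; Delta's induced payoffs 10, 6, 6, 4; outcome (Zero, Y), payoffs (10, 8).
If Echo leads: Delta's best replies are X→Light, Y→Medium, Z→Light; Echo's induced payoffs 2, 3, 12; outcome (Light, Z), payoffs (6, 12).
Echo gets 12 moving first and 8 moving second, so Echo prefers to move first.

first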